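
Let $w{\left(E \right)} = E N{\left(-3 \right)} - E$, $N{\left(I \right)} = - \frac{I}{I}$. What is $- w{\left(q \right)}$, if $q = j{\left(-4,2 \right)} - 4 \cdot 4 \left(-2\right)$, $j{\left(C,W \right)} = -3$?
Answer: $58$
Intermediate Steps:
$N{\left(I \right)} = -1$ ($N{\left(I \right)} = \left(-1\right) 1 = -1$)
$q = 29$ ($q = -3 - 4 \cdot 4 \left(-2\right) = -3 - 16 \left(-2\right) = -3 - -32 = -3 + 32 = 29$)
$w{\left(E \right)} = - 2 E$ ($w{\left(E \right)} = E \left(-1\right) - E = - E - E = - 2 E$)
$- w{\left(q \right)} = - \left(-2\right) 29 = \left(-1\right) \left(-58\right) = 58$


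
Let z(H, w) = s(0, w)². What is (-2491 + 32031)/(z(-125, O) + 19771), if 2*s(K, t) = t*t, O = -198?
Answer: 844/10978805 ≈ 7.6875e-5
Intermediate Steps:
s(K, t) = t²/2 (s(K, t) = (t*t)/2 = t²/2)
z(H, w) = w⁴/4 (z(H, w) = (w²/2)² = w⁴/4)
(-2491 + 32031)/(z(-125, O) + 19771) = (-2491 + 32031)/((¼)*(-198)⁴ + 19771) = 29540/((¼)*1536953616 + 19771) = 29540/(384238404 + 19771) = 29540/384258175 = 29540*(1/384258175) = 844/10978805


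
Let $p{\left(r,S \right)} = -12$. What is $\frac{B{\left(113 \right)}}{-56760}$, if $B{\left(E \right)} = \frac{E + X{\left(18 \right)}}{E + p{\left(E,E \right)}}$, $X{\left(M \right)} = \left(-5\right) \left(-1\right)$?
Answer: $- \frac{59}{2866380} \approx -2.0583 \cdot 10^{-5}$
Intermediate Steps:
$X{\left(M \right)} = 5$
$B{\left(E \right)} = \frac{5 + E}{-12 + E}$ ($B{\left(E \right)} = \frac{E + 5}{E - 12} = \frac{5 + E}{-12 + E}$)
$\frac{B{\left(113 \right)}}{-56760} = \frac{\frac{1}{-12 + 113} \left(5 + 113\right)}{-56760} = \frac{1}{101} \cdot 118 \left(- \frac{1}{56760}\right) = \frac{118}{101} \left(- \frac{1}{56760}\right) = - \frac{59}{2866380}$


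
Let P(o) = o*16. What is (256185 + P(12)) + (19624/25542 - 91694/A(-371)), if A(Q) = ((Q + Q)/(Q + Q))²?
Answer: 191197855/1161 ≈ 1.6468e+5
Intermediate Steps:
P(o) = 16*o
A(Q) = 1 (A(Q) = ((2*Q)/((2*Q)))² = ((2*Q)*(1/(2*Q)))² = 1² = 1)
(256185 + P(12)) + (19624/25542 - 91694/A(-371)) = (256185 + 16*12) + (19624/25542 - 91694/1) = (256185 + 192) + (19624*(1/25542) - 91694*1) = 256377 + (892/1161 - 91694) = 256377 - 106455842/1161 = 191197855/1161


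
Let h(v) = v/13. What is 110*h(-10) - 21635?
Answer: -282355/13 ≈ -21720.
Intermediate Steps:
h(v) = v/13 (h(v) = v*(1/13) = v/13)
110*h(-10) - 21635 = 110*((1/13)*(-10)) - 21635 = 110*(-10/13) - 21635 = -1100/13 - 21635 = -282355/13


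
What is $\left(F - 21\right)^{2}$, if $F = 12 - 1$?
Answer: $100$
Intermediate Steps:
$F = 11$ ($F = 12 - 1 = 11$)
$\left(F - 21\right)^{2} = \left(11 - 21\right)^{2} = \left(-10\right)^{2} = 100$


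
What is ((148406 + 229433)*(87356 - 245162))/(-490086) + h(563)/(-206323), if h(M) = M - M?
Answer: 3312514513/27227 ≈ 1.2166e+5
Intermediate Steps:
h(M) = 0
((148406 + 229433)*(87356 - 245162))/(-490086) + h(563)/(-206323) = ((148406 + 229433)*(87356 - 245162))/(-490086) + 0/(-206323) = (377839*(-157806))*(-1/490086) + 0*(-1/206323) = -59625261234*(-1/490086) + 0 = 3312514513/27227 + 0 = 3312514513/27227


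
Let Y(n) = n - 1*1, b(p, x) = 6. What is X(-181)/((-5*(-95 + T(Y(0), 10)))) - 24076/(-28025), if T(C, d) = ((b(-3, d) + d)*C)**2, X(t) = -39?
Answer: 4094831/4512025 ≈ 0.90754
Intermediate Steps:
Y(n) = -1 + n (Y(n) = n - 1 = -1 + n)
T(C, d) = C**2*(6 + d)**2 (T(C, d) = ((6 + d)*C)**2 = (C*(6 + d))**2 = C**2*(6 + d)**2)
X(-181)/((-5*(-95 + T(Y(0), 10)))) - 24076/(-28025) = -39*(-1/(5*(-95 + (-1 + 0)**2*(6 + 10)**2))) - 24076/(-28025) = -39*(-1/(5*(-95 + (-1)**2*16**2))) - 24076*(-1/28025) = -39*(-1/(5*(-95 + 1*256))) + 24076/28025 = -39*(-1/(5*(-95 + 256))) + 24076/28025 = -39/((-5*161)) + 24076/28025 = -39/(-805) + 24076/28025 = -39*(-1/805) + 24076/28025 = 39/805 + 24076/28025 = 4094831/4512025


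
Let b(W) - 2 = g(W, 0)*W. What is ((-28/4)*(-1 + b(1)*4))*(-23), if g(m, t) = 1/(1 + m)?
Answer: 1449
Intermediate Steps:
b(W) = 2 + W/(1 + W)
((-28/4)*(-1 + b(1)*4))*(-23) = ((-28/4)*(-1 + ((2 + 3*1)/(1 + 1))*4))*(-23) = ((-28*¼)*(-1 + ((2 + 3)/2)*4))*(-23) = -7*(-1 + ((½)*5)*4)*(-23) = -7*(-1 + (5/2)*4)*(-23) = -7*(-1 + 10)*(-23) = -7*9*(-23) = -63*(-23) = 1449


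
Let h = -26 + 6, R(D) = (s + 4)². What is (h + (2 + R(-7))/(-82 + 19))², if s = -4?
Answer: 1592644/3969 ≈ 401.27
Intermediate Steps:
R(D) = 0 (R(D) = (-4 + 4)² = 0² = 0)
h = -20
(h + (2 + R(-7))/(-82 + 19))² = (-20 + (2 + 0)/(-82 + 19))² = (-20 + 2/(-63))² = (-20 + 2*(-1/63))² = (-20 - 2/63)² = (-1262/63)² = 1592644/3969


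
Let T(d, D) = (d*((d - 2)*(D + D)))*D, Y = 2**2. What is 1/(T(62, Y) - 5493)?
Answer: 1/113547 ≈ 8.8069e-6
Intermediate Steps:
Y = 4
T(d, D) = 2*d*D**2*(-2 + d) (T(d, D) = (d*((-2 + d)*(2*D)))*D = (d*(2*D*(-2 + d)))*D = (2*D*d*(-2 + d))*D = 2*d*D**2*(-2 + d))
1/(T(62, Y) - 5493) = 1/(2*62*4**2*(-2 + 62) - 5493) = 1/(2*62*16*60 - 5493) = 1/(119040 - 5493) = 1/113547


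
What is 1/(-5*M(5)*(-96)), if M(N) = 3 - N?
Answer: -1/960 ≈ -0.0010417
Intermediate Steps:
1/(-5*M(5)*(-96)) = 1/(-5*(3 - 1*5)*(-96)) = 1/(-5*(3 - 5)*(-96)) = 1/(-5*(-2)*(-96)) = 1/(10*(-96)) = 1/(-960) = -1/960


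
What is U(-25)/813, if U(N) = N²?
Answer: 625/813 ≈ 0.76876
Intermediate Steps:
U(-25)/813 = (-25)²/813 = 625*(1/813) = 625/813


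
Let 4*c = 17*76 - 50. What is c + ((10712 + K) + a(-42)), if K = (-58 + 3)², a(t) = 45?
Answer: 28185/2 ≈ 14093.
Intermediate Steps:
K = 3025 (K = (-55)² = 3025)
c = 621/2 (c = (17*76 - 50)/4 = (1292 - 50)/4 = (¼)*1242 = 621/2 ≈ 310.50)
c + ((10712 + K) + a(-42)) = 621/2 + ((10712 + 3025) + 45) = 621/2 + (13737 + 45) = 621/2 + 13782 = 28185/2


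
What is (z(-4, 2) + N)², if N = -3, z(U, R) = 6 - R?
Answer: 1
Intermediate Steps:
(z(-4, 2) + N)² = ((6 - 1*2) - 3)² = ((6 - 2) - 3)² = (4 - 3)² = 1² = 1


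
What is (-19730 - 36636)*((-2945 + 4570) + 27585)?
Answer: -1646450860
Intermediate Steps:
(-19730 - 36636)*((-2945 + 4570) + 27585) = -56366*(1625 + 27585) = -56366*29210 = -1646450860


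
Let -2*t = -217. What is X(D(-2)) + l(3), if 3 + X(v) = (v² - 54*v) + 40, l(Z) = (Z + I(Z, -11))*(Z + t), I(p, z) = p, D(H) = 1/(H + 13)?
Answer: 84833/121 ≈ 701.10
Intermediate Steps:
t = 217/2 (t = -½*(-217) = 217/2 ≈ 108.50)
D(H) = 1/(13 + H)
l(Z) = 2*Z*(217/2 + Z) (l(Z) = (Z + Z)*(Z + 217/2) = (2*Z)*(217/2 + Z) = 2*Z*(217/2 + Z))
X(v) = 37 + v² - 54*v (X(v) = -3 + ((v² - 54*v) + 40) = -3 + (40 + v² - 54*v) = 37 + v² - 54*v)
X(D(-2)) + l(3) = (37 + (1/(13 - 2))² - 54/(13 - 2)) + 3*(217 + 2*3) = (37 + (1/11)² - 54/11) + 3*(217 + 6) = (37 + (1/11)² - 54*1/11) + 3*223 = (37 + 1/121 - 54/11) + 669 = 3884/121 + 669 = 84833/121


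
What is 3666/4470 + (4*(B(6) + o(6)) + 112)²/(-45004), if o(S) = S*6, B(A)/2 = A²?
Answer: -48243719/8381995 ≈ -5.7556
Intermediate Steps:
B(A) = 2*A²
o(S) = 6*S
3666/4470 + (4*(B(6) + o(6)) + 112)²/(-45004) = 3666/4470 + (4*(2*6² + 6*6) + 112)²/(-45004) = 3666*(1/4470) + (4*(2*36 + 36) + 112)²*(-1/45004) = 611/745 + (4*(72 + 36) + 112)²*(-1/45004) = 611/745 + (4*108 + 112)²*(-1/45004) = 611/745 + (432 + 112)²*(-1/45004) = 611/745 + 544²*(-1/45004) = 611/745 + 295936*(-1/45004) = 611/745 - 73984/11251 = -48243719/8381995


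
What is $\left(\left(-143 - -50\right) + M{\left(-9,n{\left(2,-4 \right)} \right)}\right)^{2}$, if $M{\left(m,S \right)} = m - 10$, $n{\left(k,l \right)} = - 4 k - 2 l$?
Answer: $12544$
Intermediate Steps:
$M{\left(m,S \right)} = -10 + m$ ($M{\left(m,S \right)} = m - 10 = -10 + m$)
$\left(\left(-143 - -50\right) + M{\left(-9,n{\left(2,-4 \right)} \right)}\right)^{2} = \left(\left(-143 - -50\right) - 19\right)^{2} = \left(\left(-143 + 50\right) - 19\right)^{2} = \left(-93 - 19\right)^{2} = \left(-112\right)^{2} = 12544$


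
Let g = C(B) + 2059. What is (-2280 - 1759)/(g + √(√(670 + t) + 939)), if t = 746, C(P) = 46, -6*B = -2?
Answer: -4039/(2105 + √(939 + 2*√354)) ≈ -1.8907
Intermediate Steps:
B = ⅓ (B = -⅙*(-2) = ⅓ ≈ 0.33333)
g = 2105 (g = 46 + 2059 = 2105)
(-2280 - 1759)/(g + √(√(670 + t) + 939)) = (-2280 - 1759)/(2105 + √(√(670 + 746) + 939)) = -4039/(2105 + √(√1416 + 939)) = -4039/(2105 + √(2*√354 + 939)) = -4039/(2105 + √(939 + 2*√354))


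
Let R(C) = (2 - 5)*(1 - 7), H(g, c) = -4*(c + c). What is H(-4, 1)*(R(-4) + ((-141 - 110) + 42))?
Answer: 1528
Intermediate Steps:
H(g, c) = -8*c
R(C) = 18 (R(C) = -3*(-6) = 18)
H(-4, 1)*(R(-4) + ((-141 - 110) + 42)) = (-8*1)*(18 + ((-141 - 110) + 42)) = -8*(18 + (-251 + 42)) = -8*(18 - 209) = -8*(-191) = 1528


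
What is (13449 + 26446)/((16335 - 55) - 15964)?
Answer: 505/4 ≈ 126.25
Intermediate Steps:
(13449 + 26446)/((16335 - 55) - 15964) = 39895/(16280 - 15964) = 39895/316 = 39895*(1/316) = 505/4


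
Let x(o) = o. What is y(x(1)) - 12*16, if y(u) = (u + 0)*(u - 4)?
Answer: -195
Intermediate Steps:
y(u) = u*(-4 + u)
y(x(1)) - 12*16 = 1*(-4 + 1) - 12*16 = 1*(-3) - 192 = -3 - 192 = -195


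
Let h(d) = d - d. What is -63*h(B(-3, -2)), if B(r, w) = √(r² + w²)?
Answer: 0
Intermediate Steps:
h(d) = 0
-63*h(B(-3, -2)) = -63*0 = 0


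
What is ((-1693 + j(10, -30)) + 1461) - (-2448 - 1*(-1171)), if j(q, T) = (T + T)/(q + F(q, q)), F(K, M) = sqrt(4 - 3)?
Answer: 11435/11 ≈ 1039.5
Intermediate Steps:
F(K, M) = 1 (F(K, M) = sqrt(1) = 1)
j(q, T) = 2*T/(1 + q) (j(q, T) = (T + T)/(q + 1) = (2*T)/(1 + q) = 2*T/(1 + q))
((-1693 + j(10, -30)) + 1461) - (-2448 - 1*(-1171)) = ((-1693 + 2*(-30)/(1 + 10)) + 1461) - (-2448 - 1*(-1171)) = ((-1693 + 2*(-30)/11) + 1461) - (-2448 + 1171) = ((-1693 + 2*(-30)*(1/11)) + 1461) - 1*(-1277) = ((-1693 - 60/11) + 1461) + 1277 = (-18683/11 + 1461) + 1277 = -2612/11 + 1277 = 11435/11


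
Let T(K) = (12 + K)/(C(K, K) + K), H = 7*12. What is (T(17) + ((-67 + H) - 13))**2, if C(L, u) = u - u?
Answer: 9409/289 ≈ 32.557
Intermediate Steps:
C(L, u) = 0
H = 84
T(K) = (12 + K)/K (T(K) = (12 + K)/(0 + K) = (12 + K)/K)
(T(17) + ((-67 + H) - 13))**2 = ((12 + 17)/17 + ((-67 + 84) - 13))**2 = ((1/17)*29 + (17 - 13))**2 = (29/17 + 4)**2 = (97/17)**2 = 9409/289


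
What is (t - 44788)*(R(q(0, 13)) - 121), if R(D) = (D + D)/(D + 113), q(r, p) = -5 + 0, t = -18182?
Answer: 68626805/9 ≈ 7.6252e+6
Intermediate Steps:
q(r, p) = -5
R(D) = 2*D/(113 + D) (R(D) = (2*D)/(113 + D) = 2*D/(113 + D))
(t - 44788)*(R(q(0, 13)) - 121) = (-18182 - 44788)*(2*(-5)/(113 - 5) - 121) = -62970*(2*(-5)/108 - 121) = -62970*(2*(-5)*(1/108) - 121) = -62970*(-5/54 - 121) = -62970*(-6539/54) = 68626805/9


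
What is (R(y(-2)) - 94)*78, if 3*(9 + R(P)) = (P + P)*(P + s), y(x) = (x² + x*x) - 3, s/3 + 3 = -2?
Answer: -10634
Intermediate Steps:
s = -15 (s = -9 + 3*(-2) = -9 - 6 = -15)
y(x) = -3 + 2*x² (y(x) = (x² + x²) - 3 = 2*x² - 3 = -3 + 2*x²)
R(P) = -9 + 2*P*(-15 + P)/3 (R(P) = -9 + ((P + P)*(P - 15))/3 = -9 + ((2*P)*(-15 + P))/3 = -9 + (2*P*(-15 + P))/3 = -9 + 2*P*(-15 + P)/3)
(R(y(-2)) - 94)*78 = ((-9 - 10*(-3 + 2*(-2)²) + 2*(-3 + 2*(-2)²)²/3) - 94)*78 = ((-9 - 10*(-3 + 2*4) + 2*(-3 + 2*4)²/3) - 94)*78 = ((-9 - 10*(-3 + 8) + 2*(-3 + 8)²/3) - 94)*78 = ((-9 - 10*5 + (⅔)*5²) - 94)*78 = ((-9 - 50 + (⅔)*25) - 94)*78 = ((-9 - 50 + 50/3) - 94)*78 = (-127/3 - 94)*78 = -409/3*78 = -10634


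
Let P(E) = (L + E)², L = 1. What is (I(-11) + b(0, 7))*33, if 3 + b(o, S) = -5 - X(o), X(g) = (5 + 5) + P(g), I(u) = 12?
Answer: -231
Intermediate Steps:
P(E) = (1 + E)²
X(g) = 10 + (1 + g)² (X(g) = (5 + 5) + (1 + g)² = 10 + (1 + g)²)
b(o, S) = -18 - (1 + o)² (b(o, S) = -3 + (-5 - (10 + (1 + o)²)) = -3 + (-5 + (-10 - (1 + o)²)) = -3 + (-15 - (1 + o)²) = -18 - (1 + o)²)
(I(-11) + b(0, 7))*33 = (12 + (-18 - (1 + 0)²))*33 = (12 + (-18 - 1*1²))*33 = (12 + (-18 - 1*1))*33 = (12 + (-18 - 1))*33 = (12 - 19)*33 = -7*33 = -231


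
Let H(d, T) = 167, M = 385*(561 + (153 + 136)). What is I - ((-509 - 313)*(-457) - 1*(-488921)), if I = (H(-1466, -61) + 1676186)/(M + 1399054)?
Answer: -1492517604447/1726304 ≈ -8.6457e+5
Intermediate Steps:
M = 327250 (M = 385*(561 + 289) = 385*850 = 327250)
I = 1676353/1726304 (I = (167 + 1676186)/(327250 + 1399054) = 1676353/1726304 ≈ 0.97106)
I - ((-509 - 313)*(-457) - 1*(-488921)) = 1676353/1726304 - ((-509 - 313)*(-457) - 1*(-488921)) = 1676353/1726304 - (-822*(-457) + 488921) = 1676353/1726304 - (375654 + 488921) = 1676353/1726304 - 1*864575 = 1676353/1726304 - 864575 = -1492517604447/1726304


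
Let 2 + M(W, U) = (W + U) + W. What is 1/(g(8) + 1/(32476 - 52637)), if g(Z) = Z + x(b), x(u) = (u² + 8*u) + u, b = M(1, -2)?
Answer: -20161/120967 ≈ -0.16667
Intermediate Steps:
M(W, U) = -2 + U + 2*W (M(W, U) = -2 + ((W + U) + W) = -2 + ((U + W) + W) = -2 + (U + 2*W) = -2 + U + 2*W)
b = -2 (b = -2 - 2 + 2*1 = -2 - 2 + 2 = -2)
x(u) = u² + 9*u
g(Z) = -14 + Z (g(Z) = Z - 2*(9 - 2) = Z - 2*7 = Z - 14 = -14 + Z)
1/(g(8) + 1/(32476 - 52637)) = 1/((-14 + 8) + 1/(32476 - 52637)) = 1/(-6 + 1/(-20161)) = 1/(-6 - 1/20161) = 1/(-120967/20161) = -20161/120967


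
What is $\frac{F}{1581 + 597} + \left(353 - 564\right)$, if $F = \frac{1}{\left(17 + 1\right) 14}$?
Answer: $- \frac{115808615}{548856} \approx -211.0$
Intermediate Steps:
$F = \frac{1}{252}$ ($F = \frac{1}{18 \cdot 14} = \frac{1}{252} \approx 0.0039683$)
$\frac{F}{1581 + 597} + \left(353 - 564\right) = \frac{1}{1581 + 597} \cdot \frac{1}{252} + \left(353 - 564\right) = \frac{1}{2178} \cdot \frac{1}{252} + \left(353 - 564\right) = \frac{1}{2178} \cdot \frac{1}{252} - 211 = \frac{1}{548856} - 211 = - \frac{115808615}{548856}$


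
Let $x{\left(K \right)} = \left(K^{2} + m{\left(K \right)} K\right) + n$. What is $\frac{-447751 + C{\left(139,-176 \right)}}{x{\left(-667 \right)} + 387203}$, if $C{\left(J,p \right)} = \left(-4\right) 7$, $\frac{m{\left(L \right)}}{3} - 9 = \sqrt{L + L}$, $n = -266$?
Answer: $- \frac{364410162443}{667639446823} - \frac{896005779 i \sqrt{1334}}{667639446823} \approx -0.54582 - 0.049017 i$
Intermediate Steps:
$m{\left(L \right)} = 27 + 3 \sqrt{2} \sqrt{L}$ ($m{\left(L \right)} = 27 + 3 \sqrt{L + L} = 27 + 3 \sqrt{2 L} = 27 + 3 \sqrt{2} \sqrt{L}$)
$x{\left(K \right)} = -266 + K^{2} + K \left(27 + 3 \sqrt{2} \sqrt{K}\right)$ ($x{\left(K \right)} = \left(K^{2} + \left(27 + 3 \sqrt{2} \sqrt{K}\right) K\right) - 266 = \left(K^{2} + K \left(27 + 3 \sqrt{2} \sqrt{K}\right)\right) - 266 = -266 + K^{2} + K \left(27 + 3 \sqrt{2} \sqrt{K}\right)$)
$C{\left(J,p \right)} = -28$
$\frac{-447751 + C{\left(139,-176 \right)}}{x{\left(-667 \right)} + 387203} = \frac{-447751 - 28}{\left(-266 + \left(-667\right)^{2} + 3 \left(-667\right) \left(9 + \sqrt{2} \sqrt{-667}\right)\right) + 387203} = - \frac{447779}{\left(-266 + 444889 + 3 \left(-667\right) \left(9 + \sqrt{2} i \sqrt{667}\right)\right) + 387203} = - \frac{447779}{\left(-266 + 444889 + 3 \left(-667\right) \left(9 + i \sqrt{1334}\right)\right) + 387203} = - \frac{447779}{\left(-266 + 444889 - \left(18009 + 2001 i \sqrt{1334}\right)\right) + 387203} = - \frac{447779}{\left(426614 - 2001 i \sqrt{1334}\right) + 387203} = - \frac{447779}{813817 - 2001 i \sqrt{1334}}$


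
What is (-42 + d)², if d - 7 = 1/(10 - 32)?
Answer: 594441/484 ≈ 1228.2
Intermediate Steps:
d = 153/22 (d = 7 + 1/(10 - 32) = 7 + 1/(-22) = 7 - 1/22 = 153/22 ≈ 6.9545)
(-42 + d)² = (-42 + 153/22)² = (-771/22)² = 594441/484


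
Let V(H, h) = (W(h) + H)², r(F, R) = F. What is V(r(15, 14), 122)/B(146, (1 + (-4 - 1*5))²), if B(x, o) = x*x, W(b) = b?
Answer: 18769/21316 ≈ 0.88051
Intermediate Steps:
V(H, h) = (H + h)² (V(H, h) = (h + H)² = (H + h)²)
B(x, o) = x²
V(r(15, 14), 122)/B(146, (1 + (-4 - 1*5))²) = (15 + 122)²/(146²) = 137²/21316 = 18769*(1/21316) = 18769/21316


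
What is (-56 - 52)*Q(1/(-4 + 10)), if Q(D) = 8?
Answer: -864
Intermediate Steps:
(-56 - 52)*Q(1/(-4 + 10)) = (-56 - 52)*8 = -108*8 = -864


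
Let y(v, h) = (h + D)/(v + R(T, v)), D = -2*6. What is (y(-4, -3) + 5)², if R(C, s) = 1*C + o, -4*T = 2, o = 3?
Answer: 225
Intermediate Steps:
T = -½ (T = -¼*2 = -½ ≈ -0.50000)
D = -12
R(C, s) = 3 + C (R(C, s) = 1*C + 3 = C + 3 = 3 + C)
y(v, h) = (-12 + h)/(5/2 + v) (y(v, h) = (h - 12)/(v + (3 - ½)) = (-12 + h)/(v + 5/2) = (-12 + h)/(5/2 + v))
(y(-4, -3) + 5)² = (2*(-12 - 3)/(5 + 2*(-4)) + 5)² = (2*(-15)/(5 - 8) + 5)² = (2*(-15)/(-3) + 5)² = (2*(-⅓)*(-15) + 5)² = (10 + 5)² = 15² = 225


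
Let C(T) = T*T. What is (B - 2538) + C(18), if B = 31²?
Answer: -1253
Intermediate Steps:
C(T) = T²
B = 961
(B - 2538) + C(18) = (961 - 2538) + 18² = -1577 + 324 = -1253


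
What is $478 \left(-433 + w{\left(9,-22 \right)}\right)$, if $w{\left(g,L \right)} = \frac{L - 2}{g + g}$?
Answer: $- \frac{622834}{3} \approx -2.0761 \cdot 10^{5}$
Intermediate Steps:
$w{\left(g,L \right)} = \frac{-2 + L}{2 g}$
$478 \left(-433 + w{\left(9,-22 \right)}\right) = 478 \left(-433 + \frac{-2 - 22}{2 \cdot 9}\right) = 478 \left(-433 + \frac{1}{2} \cdot \frac{1}{9} \left(-24\right)\right) = 478 \left(-433 - \frac{4}{3}\right) = 478 \left(- \frac{1303}{3}\right) = - \frac{622834}{3}$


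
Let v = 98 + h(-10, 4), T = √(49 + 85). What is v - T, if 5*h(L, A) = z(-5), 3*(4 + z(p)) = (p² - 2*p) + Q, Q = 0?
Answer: 1493/15 - √134 ≈ 87.958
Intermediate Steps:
z(p) = -4 - 2*p/3 + p²/3 (z(p) = -4 + ((p² - 2*p) + 0)/3 = -4 + (p² - 2*p)/3 = -4 + (-2*p/3 + p²/3) = -4 - 2*p/3 + p²/3)
T = √134 ≈ 11.576
h(L, A) = 23/15 (h(L, A) = (-4 - ⅔*(-5) + (⅓)*(-5)²)/5 = (-4 + 10/3 + (⅓)*25)/5 = (-4 + 10/3 + 25/3)/5 = (⅕)*(23/3) = 23/15)
v = 1493/15 (v = 98 + 23/15 = 1493/15 ≈ 99.533)
v - T = 1493/15 - √134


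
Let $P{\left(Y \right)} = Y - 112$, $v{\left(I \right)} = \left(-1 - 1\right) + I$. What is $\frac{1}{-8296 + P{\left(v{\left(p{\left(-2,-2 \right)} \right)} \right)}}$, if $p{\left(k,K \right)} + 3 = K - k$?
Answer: $- \frac{1}{8413} \approx -0.00011886$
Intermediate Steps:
$p{\left(k,K \right)} = -3 + K - k$ ($p{\left(k,K \right)} = -3 + \left(K - k\right) = -3 + K - k$)
$v{\left(I \right)} = -2 + I$
$P{\left(Y \right)} = -112 + Y$ ($P{\left(Y \right)} = Y - 112 = -112 + Y$)
$\frac{1}{-8296 + P{\left(v{\left(p{\left(-2,-2 \right)} \right)} \right)}} = \frac{1}{-8296 - 117} = \frac{1}{-8413} = - \frac{1}{8413}$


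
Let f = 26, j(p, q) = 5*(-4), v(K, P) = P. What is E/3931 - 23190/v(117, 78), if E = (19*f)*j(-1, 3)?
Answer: -15321755/51103 ≈ -299.82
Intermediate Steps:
j(p, q) = -20
E = -9880 (E = (19*26)*(-20) = 494*(-20) = -9880)
E/3931 - 23190/v(117, 78) = -9880/3931 - 23190/78 = -9880*1/3931 - 23190*1/78 = -9880/3931 - 3865/13 = -15321755/51103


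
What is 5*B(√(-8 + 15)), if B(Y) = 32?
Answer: 160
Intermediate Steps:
5*B(√(-8 + 15)) = 5*32 = 160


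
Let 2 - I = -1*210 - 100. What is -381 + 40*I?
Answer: 12099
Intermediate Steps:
I = 312 (I = 2 - (-1*210 - 100) = 2 - (-210 - 100) = 2 - 1*(-310) = 2 + 310 = 312)
-381 + 40*I = -381 + 40*312 = -381 + 12480 = 12099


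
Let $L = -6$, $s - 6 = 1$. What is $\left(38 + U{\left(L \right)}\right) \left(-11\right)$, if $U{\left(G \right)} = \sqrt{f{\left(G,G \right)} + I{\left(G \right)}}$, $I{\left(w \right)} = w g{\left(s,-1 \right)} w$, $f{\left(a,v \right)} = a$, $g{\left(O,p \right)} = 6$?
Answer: $-418 - 11 \sqrt{210} \approx -577.41$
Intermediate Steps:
$s = 7$ ($s = 6 + 1 = 7$)
$I{\left(w \right)} = 6 w^{2}$ ($I{\left(w \right)} = w 6 w = 6 w w = 6 w^{2}$)
$U{\left(G \right)} = \sqrt{G + 6 G^{2}}$
$\left(38 + U{\left(L \right)}\right) \left(-11\right) = \left(38 + \sqrt{- 6 \left(1 + 6 \left(-6\right)\right)}\right) \left(-11\right) = \left(38 + \sqrt{- 6 \left(1 - 36\right)}\right) \left(-11\right) = \left(38 + \sqrt{\left(-6\right) \left(-35\right)}\right) \left(-11\right) = \left(38 + \sqrt{210}\right) \left(-11\right) = -418 - 11 \sqrt{210}$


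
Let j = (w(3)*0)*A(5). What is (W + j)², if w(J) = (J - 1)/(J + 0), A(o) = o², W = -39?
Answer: 1521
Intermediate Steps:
w(J) = (-1 + J)/J
j = 0 (j = (((-1 + 3)/3)*0)*5² = (((⅓)*2)*0)*25 = ((⅔)*0)*25 = 0*25 = 0)
(W + j)² = (-39 + 0)² = (-39)² = 1521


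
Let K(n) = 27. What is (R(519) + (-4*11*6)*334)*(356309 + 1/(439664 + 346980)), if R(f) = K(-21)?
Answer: -24707136617948553/786644 ≈ -3.1408e+10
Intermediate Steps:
R(f) = 27
(R(519) + (-4*11*6)*334)*(356309 + 1/(439664 + 346980)) = (27 + (-4*11*6)*334)*(356309 + 1/(439664 + 346980)) = (27 - 44*6*334)*(356309 + 1/786644) = (27 - 264*334)*(356309 + 1/786644) = (27 - 88176)*(280288336997/786644) = -88149*280288336997/786644 = -24707136617948553/786644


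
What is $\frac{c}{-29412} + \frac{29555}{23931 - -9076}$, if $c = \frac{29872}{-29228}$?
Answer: $\frac{1588003628974}{1773412341597} \approx 0.89545$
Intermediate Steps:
$c = - \frac{7468}{7307}$ ($c = 29872 \left(- \frac{1}{29228}\right) = - \frac{7468}{7307} \approx -1.022$)
$\frac{c}{-29412} + \frac{29555}{23931 - -9076} = - \frac{7468}{7307 \left(-29412\right)} + \frac{29555}{23931 - -9076} = \left(- \frac{7468}{7307}\right) \left(- \frac{1}{29412}\right) + \frac{29555}{23931 + 9076} = \frac{1867}{53728371} + \frac{29555}{33007} = \frac{1588003628974}{1773412341597}$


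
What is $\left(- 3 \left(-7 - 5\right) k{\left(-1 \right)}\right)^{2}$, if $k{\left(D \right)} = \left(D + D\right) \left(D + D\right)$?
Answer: $20736$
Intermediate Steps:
$k{\left(D \right)} = 4 D^{2}$ ($k{\left(D \right)} = 2 D 2 D = 4 D^{2}$)
$\left(- 3 \left(-7 - 5\right) k{\left(-1 \right)}\right)^{2} = \left(- 3 \left(-7 - 5\right) 4 \left(-1\right)^{2}\right)^{2} = \left(- 3 \left(-7 - 5\right) 4 \cdot 1\right)^{2} = \left(\left(-3\right) \left(-12\right) 4\right)^{2} = \left(36 \cdot 4\right)^{2} = 144^{2} = 20736$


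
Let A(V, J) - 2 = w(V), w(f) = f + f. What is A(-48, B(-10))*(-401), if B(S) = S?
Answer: 37694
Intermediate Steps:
w(f) = 2*f
A(V, J) = 2 + 2*V
A(-48, B(-10))*(-401) = (2 + 2*(-48))*(-401) = (2 - 96)*(-401) = -94*(-401) = 37694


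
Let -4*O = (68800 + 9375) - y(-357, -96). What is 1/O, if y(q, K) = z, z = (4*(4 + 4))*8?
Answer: -4/77919 ≈ -5.1335e-5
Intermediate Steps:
z = 256 (z = (4*8)*8 = 32*8 = 256)
y(q, K) = 256
O = -77919/4 (O = -((68800 + 9375) - 1*256)/4 = -(78175 - 256)/4 = -¼*77919 = -77919/4 ≈ -19480.)
1/O = 1/(-77919/4) = -4/77919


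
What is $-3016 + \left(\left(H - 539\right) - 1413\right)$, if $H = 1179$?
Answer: $-3789$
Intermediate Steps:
$-3016 + \left(\left(H - 539\right) - 1413\right) = -3016 + \left(\left(1179 - 539\right) - 1413\right) = -3016 + \left(640 - 1413\right) = -3016 - 773 = -3789$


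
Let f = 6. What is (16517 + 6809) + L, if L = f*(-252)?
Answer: 21814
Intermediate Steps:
L = -1512 (L = 6*(-252) = -1512)
(16517 + 6809) + L = (16517 + 6809) - 1512 = 23326 - 1512 = 21814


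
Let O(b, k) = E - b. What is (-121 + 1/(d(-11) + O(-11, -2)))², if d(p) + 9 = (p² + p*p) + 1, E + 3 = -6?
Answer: 815388025/55696 ≈ 14640.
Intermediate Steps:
E = -9 (E = -3 - 6 = -9)
d(p) = -8 + 2*p² (d(p) = -9 + ((p² + p*p) + 1) = -9 + ((p² + p²) + 1) = -9 + (2*p² + 1) = -9 + (1 + 2*p²) = -8 + 2*p²)
O(b, k) = -9 - b
(-121 + 1/(d(-11) + O(-11, -2)))² = (-121 + 1/((-8 + 2*(-11)²) + (-9 - 1*(-11))))² = (-121 + 1/((-8 + 2*121) + (-9 + 11)))² = (-121 + 1/((-8 + 242) + 2))² = (-121 + 1/(234 + 2))² = (-121 + 1/236)² = (-28555/236)² = 815388025/55696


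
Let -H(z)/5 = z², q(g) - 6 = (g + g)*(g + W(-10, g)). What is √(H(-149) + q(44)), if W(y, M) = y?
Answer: I*√108007 ≈ 328.64*I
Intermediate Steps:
q(g) = 6 + 2*g*(-10 + g) (q(g) = 6 + (g + g)*(g - 10) = 6 + (2*g)*(-10 + g) = 6 + 2*g*(-10 + g))
H(z) = -5*z²
√(H(-149) + q(44)) = √(-5*(-149)² + (6 - 20*44 + 2*44²)) = √(-5*22201 + (6 - 880 + 2*1936)) = √(-111005 + (6 - 880 + 3872)) = √(-111005 + 2998) = √(-108007) = I*√108007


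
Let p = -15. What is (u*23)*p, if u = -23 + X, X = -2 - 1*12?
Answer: 12765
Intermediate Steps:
X = -14 (X = -2 - 12 = -14)
u = -37 (u = -23 - 14 = -37)
(u*23)*p = -37*23*(-15) = -851*(-15) = 12765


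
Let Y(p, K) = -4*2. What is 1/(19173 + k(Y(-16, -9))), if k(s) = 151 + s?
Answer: 1/19316 ≈ 5.1771e-5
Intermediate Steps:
Y(p, K) = -8
1/(19173 + k(Y(-16, -9))) = 1/(19173 + (151 - 8)) = 1/(19173 + 143) = 1/19316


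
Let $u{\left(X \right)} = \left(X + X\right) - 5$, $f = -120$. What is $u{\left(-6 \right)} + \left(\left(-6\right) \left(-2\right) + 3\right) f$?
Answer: $-1817$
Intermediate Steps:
$u{\left(X \right)} = -5 + 2 X$ ($u{\left(X \right)} = 2 X - 5 = -5 + 2 X$)
$u{\left(-6 \right)} + \left(\left(-6\right) \left(-2\right) + 3\right) f = \left(-5 + 2 \left(-6\right)\right) + \left(\left(-6\right) \left(-2\right) + 3\right) \left(-120\right) = \left(-5 - 12\right) + \left(12 + 3\right) \left(-120\right) = -17 + 15 \left(-120\right) = -17 - 1800 = -1817$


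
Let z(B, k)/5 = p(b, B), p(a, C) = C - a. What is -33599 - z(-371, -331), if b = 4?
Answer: -31724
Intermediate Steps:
z(B, k) = -20 + 5*B (z(B, k) = 5*(B - 1*4) = 5*(B - 4) = 5*(-4 + B) = -20 + 5*B)
-33599 - z(-371, -331) = -33599 - (-20 + 5*(-371)) = -33599 - (-20 - 1855) = -33599 - 1*(-1875) = -33599 + 1875 = -31724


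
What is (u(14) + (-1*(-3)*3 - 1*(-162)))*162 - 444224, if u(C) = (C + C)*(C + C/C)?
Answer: -348482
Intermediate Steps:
u(C) = 2*C*(1 + C) (u(C) = (2*C)*(C + 1) = (2*C)*(1 + C) = 2*C*(1 + C))
(u(14) + (-1*(-3)*3 - 1*(-162)))*162 - 444224 = (2*14*(1 + 14) + (-1*(-3)*3 - 1*(-162)))*162 - 444224 = (2*14*15 + (3*3 + 162))*162 - 444224 = (420 + (9 + 162))*162 - 444224 = (420 + 171)*162 - 444224 = 591*162 - 444224 = 95742 - 444224 = -348482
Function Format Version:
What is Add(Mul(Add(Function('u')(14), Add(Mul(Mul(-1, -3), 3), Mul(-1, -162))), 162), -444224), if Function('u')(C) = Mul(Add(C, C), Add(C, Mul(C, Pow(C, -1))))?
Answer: -348482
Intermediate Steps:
Function('u')(C) = Mul(2, C, Add(1, C)) (Function('u')(C) = Mul(Mul(2, C), Add(C, 1)) = Mul(Mul(2, C), Add(1, C)) = Mul(2, C, Add(1, C)))
Add(Mul(Add(Function('u')(14), Add(Mul(Mul(-1, -3), 3), Mul(-1, -162))), 162), -444224) = Add(Mul(Add(Mul(2, 14, Add(1, 14)), Add(Mul(Mul(-1, -3), 3), Mul(-1, -162))), 162), -444224) = Add(Mul(Add(Mul(2, 14, 15), Add(Mul(3, 3), 162)), 162), -444224) = Add(Mul(Add(420, Add(9, 162)), 162), -444224) = Add(Mul(Add(420, 171), 162), -444224) = Add(Mul(591, 162), -444224) = Add(95742, -444224) = -348482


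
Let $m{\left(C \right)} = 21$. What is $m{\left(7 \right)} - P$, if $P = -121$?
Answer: $142$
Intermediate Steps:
$m{\left(7 \right)} - P = 21 - -121 = 21 + 121 = 142$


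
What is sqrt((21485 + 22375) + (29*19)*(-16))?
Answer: 2*sqrt(8761) ≈ 187.20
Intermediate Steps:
sqrt((21485 + 22375) + (29*19)*(-16)) = sqrt(43860 + 551*(-16)) = sqrt(43860 - 8816) = sqrt(35044) = 2*sqrt(8761)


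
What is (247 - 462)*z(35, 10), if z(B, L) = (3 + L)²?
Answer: -36335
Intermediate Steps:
(247 - 462)*z(35, 10) = (247 - 462)*(3 + 10)² = -215*13² = -215*169 = -36335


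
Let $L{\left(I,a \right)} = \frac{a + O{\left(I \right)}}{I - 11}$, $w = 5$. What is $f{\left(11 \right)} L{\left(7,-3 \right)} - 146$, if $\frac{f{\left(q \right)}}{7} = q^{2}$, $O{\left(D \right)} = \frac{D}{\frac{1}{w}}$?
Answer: $-6922$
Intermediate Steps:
$O{\left(D \right)} = 5 D$ ($O{\left(D \right)} = \frac{D}{\frac{1}{5}} = D \frac{1}{\frac{1}{5}} = D 5 = 5 D$)
$L{\left(I,a \right)} = \frac{a + 5 I}{-11 + I}$ ($L{\left(I,a \right)} = \frac{a + 5 I}{I - 11} = \frac{a + 5 I}{-11 + I}$)
$f{\left(q \right)} = 7 q^{2}$
$f{\left(11 \right)} L{\left(7,-3 \right)} - 146 = 7 \cdot 11^{2} \frac{-3 + 5 \cdot 7}{-11 + 7} - 146 = 7 \cdot 121 \frac{-3 + 35}{-4} - 146 = 847 \left(\left(- \frac{1}{4}\right) 32\right) - 146 = 847 \left(-8\right) - 146 = -6776 - 146 = -6922$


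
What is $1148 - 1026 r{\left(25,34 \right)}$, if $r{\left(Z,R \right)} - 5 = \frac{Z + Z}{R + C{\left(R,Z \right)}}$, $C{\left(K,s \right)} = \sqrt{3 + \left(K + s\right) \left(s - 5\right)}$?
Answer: $60618 - 24700 \sqrt{7} \approx -4732.1$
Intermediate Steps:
$C{\left(K,s \right)} = \sqrt{3 + \left(-5 + s\right) \left(K + s\right)}$ ($C{\left(K,s \right)} = \sqrt{3 + \left(K + s\right) \left(-5 + s\right)} = \sqrt{3 + \left(-5 + s\right) \left(K + s\right)}$)
$r{\left(Z,R \right)} = 5 + \frac{2 Z}{R + \sqrt{3 + Z^{2} - 5 R - 5 Z + R Z}}$ ($r{\left(Z,R \right)} = 5 + \frac{Z + Z}{R + \sqrt{3 + Z^{2} - 5 R - 5 Z + R Z}} = 5 + \frac{2 Z}{R + \sqrt{3 + Z^{2} - 5 R - 5 Z + R Z}}$)
$1148 - 1026 r{\left(25,34 \right)} = 1148 - 1026 \frac{2 \cdot 25 + 5 \cdot 34 + 5 \sqrt{3 + 25^{2} - 170 - 125 + 34 \cdot 25}}{34 + \sqrt{3 + 25^{2} - 170 - 125 + 34 \cdot 25}} = 1148 - 1026 \frac{50 + 170 + 5 \sqrt{3 + 625 - 170 - 125 + 850}}{34 + \sqrt{3 + 625 - 170 - 125 + 850}} = 1148 - 1026 \frac{50 + 170 + 5 \sqrt{1183}}{34 + \sqrt{1183}} = 1148 - 1026 \frac{50 + 170 + 5 \cdot 13 \sqrt{7}}{34 + 13 \sqrt{7}} = 1148 - 1026 \frac{50 + 170 + 65 \sqrt{7}}{34 + 13 \sqrt{7}} = 1148 - 1026 \frac{220 + 65 \sqrt{7}}{34 + 13 \sqrt{7}} = 1148 - \frac{1026 \left(220 + 65 \sqrt{7}\right)}{34 + 13 \sqrt{7}}$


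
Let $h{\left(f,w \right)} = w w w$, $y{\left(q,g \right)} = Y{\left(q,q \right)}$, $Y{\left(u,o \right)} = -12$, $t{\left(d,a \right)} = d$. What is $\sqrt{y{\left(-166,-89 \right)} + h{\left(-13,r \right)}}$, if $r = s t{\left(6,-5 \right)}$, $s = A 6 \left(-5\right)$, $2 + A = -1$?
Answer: $2 \sqrt{39365997} \approx 12548.0$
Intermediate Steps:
$A = -3$ ($A = -2 - 1 = -3$)
$y{\left(q,g \right)} = -12$
$s = 90$ ($s = \left(-3\right) 6 \left(-5\right) = \left(-18\right) \left(-5\right) = 90$)
$r = 540$ ($r = 90 \cdot 6 = 540$)
$h{\left(f,w \right)} = w^{3}$ ($h{\left(f,w \right)} = w^{2} w = w^{3}$)
$\sqrt{y{\left(-166,-89 \right)} + h{\left(-13,r \right)}} = \sqrt{-12 + 540^{3}} = \sqrt{-12 + 157464000} = \sqrt{157463988} = 2 \sqrt{39365997}$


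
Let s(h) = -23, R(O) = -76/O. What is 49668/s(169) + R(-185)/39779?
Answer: -365512522072/169259645 ≈ -2159.5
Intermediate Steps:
49668/s(169) + R(-185)/39779 = 49668/(-23) - 76/(-185)/39779 = 49668*(-1/23) - 76*(-1/185)*(1/39779) = -49668/23 + (76/185)*(1/39779) = -49668/23 + 76/7359115 = -365512522072/169259645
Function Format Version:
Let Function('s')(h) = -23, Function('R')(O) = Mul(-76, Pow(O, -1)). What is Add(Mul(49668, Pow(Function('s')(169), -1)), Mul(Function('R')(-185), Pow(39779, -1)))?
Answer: Rational(-365512522072, 169259645) ≈ -2159.5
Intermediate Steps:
Add(Mul(49668, Pow(Function('s')(169), -1)), Mul(Function('R')(-185), Pow(39779, -1))) = Add(Mul(49668, Pow(-23, -1)), Mul(Mul(-76, Pow(-185, -1)), Pow(39779, -1))) = Add(Mul(49668, Rational(-1, 23)), Mul(Mul(-76, Rational(-1, 185)), Rational(1, 39779))) = Add(Rational(-49668, 23), Mul(Rational(76, 185), Rational(1, 39779))) = Add(Rational(-49668, 23), Rational(76, 7359115)) = Rational(-365512522072, 169259645)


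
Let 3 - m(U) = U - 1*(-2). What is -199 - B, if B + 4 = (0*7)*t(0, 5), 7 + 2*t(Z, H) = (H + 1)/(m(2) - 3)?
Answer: -195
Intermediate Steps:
m(U) = 1 - U (m(U) = 3 - (U - 1*(-2)) = 3 - (U + 2) = 3 - (2 + U) = 3 + (-2 - U) = 1 - U)
t(Z, H) = -29/8 - H/8 (t(Z, H) = -7/2 + ((H + 1)/((1 - 1*2) - 3))/2 = -7/2 + ((1 + H)/((1 - 2) - 3))/2 = -7/2 + ((1 + H)/(-1 - 3))/2 = -7/2 + ((1 + H)/(-4))/2 = -7/2 + ((1 + H)*(-1/4))/2 = -7/2 + (-1/4 - H/4)/2 = -7/2 + (-1/8 - H/8) = -29/8 - H/8)
B = -4 (B = -4 + (0*7)*(-29/8 - 1/8*5) = -4 + 0*(-29/8 - 5/8) = -4 + 0*(-17/4) = -4 + 0 = -4)
-199 - B = -199 - 1*(-4) = -199 + 4 = -195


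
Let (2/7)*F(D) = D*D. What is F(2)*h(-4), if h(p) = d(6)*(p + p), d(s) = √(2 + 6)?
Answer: -224*√2 ≈ -316.78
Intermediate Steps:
d(s) = 2*√2 (d(s) = √8 = 2*√2)
F(D) = 7*D²/2 (F(D) = 7*(D*D)/2 = 7*D²/2)
h(p) = 4*p*√2 (h(p) = (2*√2)*(p + p) = (2*√2)*(2*p) = 4*p*√2)
F(2)*h(-4) = ((7/2)*2²)*(4*(-4)*√2) = ((7/2)*4)*(-16*√2) = 14*(-16*√2) = -224*√2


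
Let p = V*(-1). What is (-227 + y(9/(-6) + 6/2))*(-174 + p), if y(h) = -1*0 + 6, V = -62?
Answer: 24752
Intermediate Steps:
p = 62 (p = -62*(-1) = 62)
y(h) = 6 (y(h) = 0 + 6 = 6)
(-227 + y(9/(-6) + 6/2))*(-174 + p) = (-227 + 6)*(-174 + 62) = -221*(-112) = 24752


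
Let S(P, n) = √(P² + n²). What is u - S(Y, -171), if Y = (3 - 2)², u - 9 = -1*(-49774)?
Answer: 49783 - √29242 ≈ 49612.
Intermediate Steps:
u = 49783 (u = 9 - 1*(-49774) = 9 + 49774 = 49783)
Y = 1 (Y = 1² = 1)
u - S(Y, -171) = 49783 - √(1² + (-171)²) = 49783 - √(1 + 29241) = 49783 - √29242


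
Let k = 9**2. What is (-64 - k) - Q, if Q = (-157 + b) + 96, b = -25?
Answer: -59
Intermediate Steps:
k = 81
Q = -86 (Q = (-157 - 25) + 96 = -182 + 96 = -86)
(-64 - k) - Q = (-64 - 1*81) - 1*(-86) = (-64 - 81) + 86 = -145 + 86 = -59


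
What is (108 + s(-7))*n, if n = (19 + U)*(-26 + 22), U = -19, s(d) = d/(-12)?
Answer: 0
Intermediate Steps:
s(d) = -d/12 (s(d) = d*(-1/12) = -d/12)
n = 0 (n = (19 - 19)*(-26 + 22) = 0*(-4) = 0)
(108 + s(-7))*n = (108 - 1/12*(-7))*0 = (108 + 7/12)*0 = (1303/12)*0 = 0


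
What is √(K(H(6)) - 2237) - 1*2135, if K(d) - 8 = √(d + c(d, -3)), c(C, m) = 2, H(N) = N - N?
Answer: -2135 + I*√(2229 - √2) ≈ -2135.0 + 47.197*I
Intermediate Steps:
H(N) = 0
K(d) = 8 + √(2 + d) (K(d) = 8 + √(d + 2) = 8 + √(2 + d))
√(K(H(6)) - 2237) - 1*2135 = √((8 + √(2 + 0)) - 2237) - 1*2135 = √((8 + √2) - 2237) - 2135 = √(-2229 + √2) - 2135 = -2135 + √(-2229 + √2)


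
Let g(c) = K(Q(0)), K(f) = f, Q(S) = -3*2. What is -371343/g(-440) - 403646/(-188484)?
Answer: 2916443162/47121 ≈ 61893.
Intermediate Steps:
Q(S) = -6
g(c) = -6
-371343/g(-440) - 403646/(-188484) = -371343/(-6) - 403646/(-188484) = -371343*(-1/6) - 403646*(-1/188484) = 123781/2 + 201823/94242 = 2916443162/47121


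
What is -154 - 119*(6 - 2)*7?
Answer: -3486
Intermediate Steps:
-154 - 119*(6 - 2)*7 = -154 - 476*7 = -154 - 119*28 = -154 - 3332 = -3486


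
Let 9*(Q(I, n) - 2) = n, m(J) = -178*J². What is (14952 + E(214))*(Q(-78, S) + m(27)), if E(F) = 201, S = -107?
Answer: -5899300297/3 ≈ -1.9664e+9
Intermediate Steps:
Q(I, n) = 2 + n/9
(14952 + E(214))*(Q(-78, S) + m(27)) = (14952 + 201)*((2 + (⅑)*(-107)) - 178*27²) = 15153*((2 - 107/9) - 178*729) = 15153*(-89/9 - 129762) = 15153*(-1167947/9) = -5899300297/3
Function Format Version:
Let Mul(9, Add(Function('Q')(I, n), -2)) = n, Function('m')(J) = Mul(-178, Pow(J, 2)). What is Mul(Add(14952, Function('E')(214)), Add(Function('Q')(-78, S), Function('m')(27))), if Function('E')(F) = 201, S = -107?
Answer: Rational(-5899300297, 3) ≈ -1.9664e+9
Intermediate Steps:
Function('Q')(I, n) = Add(2, Mul(Rational(1, 9), n))
Mul(Add(14952, Function('E')(214)), Add(Function('Q')(-78, S), Function('m')(27))) = Mul(Add(14952, 201), Add(Add(2, Mul(Rational(1, 9), -107)), Mul(-178, Pow(27, 2)))) = Mul(15153, Add(Add(2, Rational(-107, 9)), Mul(-178, 729))) = Mul(15153, Add(Rational(-89, 9), -129762)) = Mul(15153, Rational(-1167947, 9)) = Rational(-5899300297, 3)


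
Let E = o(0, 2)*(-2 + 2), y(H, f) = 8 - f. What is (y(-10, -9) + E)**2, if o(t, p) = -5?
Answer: 289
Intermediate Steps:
E = 0 (E = -5*(-2 + 2) = -5*0 = 0)
(y(-10, -9) + E)**2 = ((8 - 1*(-9)) + 0)**2 = ((8 + 9) + 0)**2 = (17 + 0)**2 = 17**2 = 289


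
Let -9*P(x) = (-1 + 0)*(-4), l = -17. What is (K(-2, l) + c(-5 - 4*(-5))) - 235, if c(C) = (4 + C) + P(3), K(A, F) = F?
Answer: -2101/9 ≈ -233.44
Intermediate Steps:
P(x) = -4/9 (P(x) = -(-1 + 0)*(-4)/9 = -(-1)*(-4)/9 = -⅑*4 = -4/9)
c(C) = 32/9 + C (c(C) = (4 + C) - 4/9 = 32/9 + C)
(K(-2, l) + c(-5 - 4*(-5))) - 235 = (-17 + (32/9 + (-5 - 4*(-5)))) - 235 = (-17 + (32/9 + (-5 + 20))) - 235 = (-17 + (32/9 + 15)) - 235 = (-17 + 167/9) - 235 = 14/9 - 235 = -2101/9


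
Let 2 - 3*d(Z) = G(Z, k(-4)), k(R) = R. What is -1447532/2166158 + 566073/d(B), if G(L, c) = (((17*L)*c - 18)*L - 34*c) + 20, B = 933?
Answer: -41014801356971/64128990617468 ≈ -0.63957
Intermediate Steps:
G(L, c) = 20 - 34*c + L*(-18 + 17*L*c) (G(L, c) = ((17*L*c - 18)*L - 34*c) + 20 = ((-18 + 17*L*c)*L - 34*c) + 20 = (L*(-18 + 17*L*c) - 34*c) + 20 = (-34*c + L*(-18 + 17*L*c)) + 20 = 20 - 34*c + L*(-18 + 17*L*c))
d(Z) = -154/3 + 6*Z + 68*Z²/3 (d(Z) = ⅔ - (20 - 34*(-4) - 18*Z + 17*(-4)*Z²)/3 = ⅔ - (20 + 136 - 18*Z - 68*Z²)/3 = ⅔ - (156 - 68*Z² - 18*Z)/3 = ⅔ + (-52 + 6*Z + 68*Z²/3) = -154/3 + 6*Z + 68*Z²/3)
-1447532/2166158 + 566073/d(B) = -1447532/2166158 + 566073/(-154/3 + 6*933 + (68/3)*933²) = -1447532*1/2166158 + 566073/(-154/3 + 5598 + (68/3)*870489) = -723766/1083079 + 566073/(-154/3 + 5598 + 19731084) = -723766/1083079 + 566073/(59209892/3) = -723766/1083079 + 566073*(3/59209892) = -723766/1083079 + 1698219/59209892 = -41014801356971/64128990617468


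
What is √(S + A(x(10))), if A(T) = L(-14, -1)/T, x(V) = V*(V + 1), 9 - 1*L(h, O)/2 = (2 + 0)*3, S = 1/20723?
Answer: 4*√4432546085/1139765 ≈ 0.23365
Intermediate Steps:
S = 1/20723 ≈ 4.8256e-5
L(h, O) = 6 (L(h, O) = 18 - 2*(2 + 0)*3 = 18 - 4*3 = 18 - 2*6 = 18 - 12 = 6)
x(V) = V*(1 + V)
A(T) = 6/T
√(S + A(x(10))) = √(1/20723 + 6/((10*(1 + 10)))) = √(1/20723 + 6/((10*11))) = √(1/20723 + 6/110) = √(1/20723 + 6*(1/110)) = √(1/20723 + 3/55) = √(62224/1139765) = 4*√4432546085/1139765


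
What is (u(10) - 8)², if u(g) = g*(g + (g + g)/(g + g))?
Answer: 10404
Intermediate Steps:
u(g) = g*(1 + g) (u(g) = g*(g + (2*g)/((2*g))) = g*(g + (2*g)*(1/(2*g))) = g*(g + 1) = g*(1 + g))
(u(10) - 8)² = (10*(1 + 10) - 8)² = (10*11 - 8)² = (110 - 8)² = 102² = 10404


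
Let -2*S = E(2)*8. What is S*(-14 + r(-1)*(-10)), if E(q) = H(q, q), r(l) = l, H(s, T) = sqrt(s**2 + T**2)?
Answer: 32*sqrt(2) ≈ 45.255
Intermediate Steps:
H(s, T) = sqrt(T**2 + s**2)
E(q) = sqrt(2)*sqrt(q**2) (E(q) = sqrt(q**2 + q**2) = sqrt(2*q**2) = sqrt(2)*sqrt(q**2))
S = -8*sqrt(2) (S = -sqrt(2)*sqrt(2**2)*8/2 = -sqrt(2)*sqrt(4)*8/2 = -sqrt(2)*2*8/2 = -2*sqrt(2)*8/2 = -8*sqrt(2) ≈ -11.314)
S*(-14 + r(-1)*(-10)) = (-8*sqrt(2))*(-14 - 1*(-10)) = (-8*sqrt(2))*(-14 + 10) = -8*sqrt(2)*(-4) = 32*sqrt(2)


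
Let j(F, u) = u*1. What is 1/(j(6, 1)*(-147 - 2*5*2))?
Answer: -1/167 ≈ -0.0059880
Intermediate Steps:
j(F, u) = u
1/(j(6, 1)*(-147 - 2*5*2)) = 1/(1*(-147 - 2*5*2)) = 1/(1*(-147 - 10*2)) = 1/(1*(-147 - 20)) = 1/(1*(-167)) = 1/(-167) = -1/167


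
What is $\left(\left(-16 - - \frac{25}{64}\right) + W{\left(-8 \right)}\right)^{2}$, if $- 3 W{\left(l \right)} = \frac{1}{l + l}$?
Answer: $\frac{8958049}{36864} \approx 243.0$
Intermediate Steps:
$W{\left(l \right)} = - \frac{1}{6 l}$ ($W{\left(l \right)} = - \frac{1}{3 \left(l + l\right)} = - \frac{1}{3 \cdot 2 l} = - \frac{\frac{1}{2} \frac{1}{l}}{3} = - \frac{1}{6 l}$)
$\left(\left(-16 - - \frac{25}{64}\right) + W{\left(-8 \right)}\right)^{2} = \left(\left(-16 - - \frac{25}{64}\right) - \frac{1}{6 \left(-8\right)}\right)^{2} = \left(\left(-16 - \left(-25\right) \frac{1}{64}\right) - - \frac{1}{48}\right)^{2} = \left(\left(-16 - - \frac{25}{64}\right) + \frac{1}{48}\right)^{2} = \left(\left(-16 + \frac{25}{64}\right) + \frac{1}{48}\right)^{2} = \left(- \frac{999}{64} + \frac{1}{48}\right)^{2} = \left(- \frac{2993}{192}\right)^{2} = \frac{8958049}{36864}$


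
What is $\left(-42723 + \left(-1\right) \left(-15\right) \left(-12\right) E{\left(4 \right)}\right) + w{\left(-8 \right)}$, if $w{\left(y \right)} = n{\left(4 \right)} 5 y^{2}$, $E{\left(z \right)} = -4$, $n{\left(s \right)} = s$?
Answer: $-40723$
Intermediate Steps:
$w{\left(y \right)} = 20 y^{2}$ ($w{\left(y \right)} = 4 \cdot 5 y^{2} = 20 y^{2}$)
$\left(-42723 + \left(-1\right) \left(-15\right) \left(-12\right) E{\left(4 \right)}\right) + w{\left(-8 \right)} = \left(-42723 + \left(-1\right) \left(-15\right) \left(-12\right) \left(-4\right)\right) + 20 \left(-8\right)^{2} = \left(-42723 + 15 \left(-12\right) \left(-4\right)\right) + 20 \cdot 64 = \left(-42723 - -720\right) + 1280 = \left(-42723 + 720\right) + 1280 = -42003 + 1280 = -40723$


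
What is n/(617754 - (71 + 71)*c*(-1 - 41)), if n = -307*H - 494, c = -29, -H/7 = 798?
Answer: 857204/222399 ≈ 3.8544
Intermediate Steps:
H = -5586 (H = -7*798 = -5586)
n = 1714408 (n = -307*(-5586) - 494 = 1714902 - 494 = 1714408)
n/(617754 - (71 + 71)*c*(-1 - 41)) = 1714408/(617754 - (71 + 71)*(-29)*(-1 - 41)) = 1714408/(617754 - 142*(-29)*(-42)) = 1714408/(617754 - (-4118)*(-42)) = 1714408/(617754 - 1*172956) = 1714408/(617754 - 172956) = 1714408/444798 = 1714408*(1/444798) = 857204/222399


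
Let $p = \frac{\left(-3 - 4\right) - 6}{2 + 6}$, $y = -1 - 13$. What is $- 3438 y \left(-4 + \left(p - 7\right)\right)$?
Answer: $- \frac{1215333}{2} \approx -6.0767 \cdot 10^{5}$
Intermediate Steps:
$y = -14$ ($y = -1 - 13 = -14$)
$p = - \frac{13}{8}$ ($p = \frac{\left(-3 - 4\right) - 6}{8} = \left(-7 - 6\right) \frac{1}{8} = \left(-13\right) \frac{1}{8} = - \frac{13}{8} \approx -1.625$)
$- 3438 y \left(-4 + \left(p - 7\right)\right) = - 3438 \left(- 14 \left(-4 - \frac{69}{8}\right)\right) = - 3438 \left(\left(-14\right) \left(- \frac{101}{8}\right)\right) = \left(-3438\right) \frac{707}{4} = - \frac{1215333}{2}$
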